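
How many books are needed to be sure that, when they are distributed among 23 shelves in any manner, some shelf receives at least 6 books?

With 115 books one could put exactly 5 in each of the 23 shelves, and no shelf would reach 6.
One more book must land in a shelf that already has 5, giving it 6.
So 23 × 5 + 1 = 116 books are required.

116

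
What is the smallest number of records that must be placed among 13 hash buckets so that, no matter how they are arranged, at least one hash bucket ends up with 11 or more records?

With 130 records one could put exactly 10 in each of the 13 hash buckets, and no hash bucket would reach 11.
Pigeonhole: one more record must land in a hash bucket that already has 10, giving it 11.
So 13 × 10 + 1 = 131 records are required.

131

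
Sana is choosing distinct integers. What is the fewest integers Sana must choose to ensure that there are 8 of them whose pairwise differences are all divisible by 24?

169

Integers whose pairwise differences are multiples of 24 are exactly those sharing a remainder mod 24. The 24 residue classes mod 24 are the pigeonholes.
With 168 integers one could put 7 in each residue class and have no class reach 8.
The 169th integer pushes some class to 8, so 24·7 + 1 = 169.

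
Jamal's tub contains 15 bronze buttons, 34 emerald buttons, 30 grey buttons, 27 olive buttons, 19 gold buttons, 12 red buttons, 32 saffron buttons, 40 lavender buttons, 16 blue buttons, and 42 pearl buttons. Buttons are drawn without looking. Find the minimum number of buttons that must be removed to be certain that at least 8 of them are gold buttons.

256

In the worst case for collecting gold buttons, every non-gold button comes out first.
There are 15 + 34 + 30 + 27 + 12 + 32 + 40 + 16 + 42 = 248 non-gold buttons altogether.
After those, each further button must be gold, so 248 + 8 = 256 draws guarantee 8 gold buttons.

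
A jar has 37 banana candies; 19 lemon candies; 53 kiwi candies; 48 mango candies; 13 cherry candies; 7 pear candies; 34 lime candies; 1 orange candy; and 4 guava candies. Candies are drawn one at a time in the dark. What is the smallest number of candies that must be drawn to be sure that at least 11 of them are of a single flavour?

An adversary could hand out at most 10 candies per flavour (pear, orange, guava run out sooner): 10 + 10 + 10 + 10 + 10 + 7 + 10 + 1 + 4 = 72 candies and still no flavour has 11.
Pigeonhole: one more candy lands in a flavour already at 10, so 73 draws are enough and 72 are not.

73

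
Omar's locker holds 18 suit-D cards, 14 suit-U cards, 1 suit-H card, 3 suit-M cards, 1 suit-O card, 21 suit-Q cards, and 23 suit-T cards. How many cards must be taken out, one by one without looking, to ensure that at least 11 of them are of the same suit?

46

An adversary could hand out at most 10 cards per suit (suit-H, suit-M, suit-O run out sooner): 10 + 10 + 1 + 3 + 1 + 10 + 10 = 45 cards and still no suit has 11.
By the pigeonhole principle, one more card lands in a suit already at 10, so 46 draws are enough and 45 are not.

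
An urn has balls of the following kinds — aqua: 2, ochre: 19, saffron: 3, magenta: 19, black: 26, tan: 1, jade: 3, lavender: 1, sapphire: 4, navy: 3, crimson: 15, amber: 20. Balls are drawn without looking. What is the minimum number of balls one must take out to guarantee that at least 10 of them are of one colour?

63

An adversary could hand out at most 9 balls per colour (7 colours run out sooner): 2 + 9 + 3 + 9 + 9 + 1 + 3 + 1 + 4 + 3 + 9 + 9 = 62 balls and still no colour has 10.
One more ball lands in a colour already at 9, so 63 draws are enough and 62 are not.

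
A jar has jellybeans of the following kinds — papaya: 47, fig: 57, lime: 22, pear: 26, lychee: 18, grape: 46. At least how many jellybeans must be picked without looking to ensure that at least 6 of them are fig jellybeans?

In the worst case for collecting fig jellybeans, every non-fig jellybean comes out first.
There are 47 + 22 + 26 + 18 + 46 = 159 non-fig jellybeans altogether.
After those, each further jellybean must be fig, so 159 + 6 = 165 draws guarantee 6 fig jellybeans.

165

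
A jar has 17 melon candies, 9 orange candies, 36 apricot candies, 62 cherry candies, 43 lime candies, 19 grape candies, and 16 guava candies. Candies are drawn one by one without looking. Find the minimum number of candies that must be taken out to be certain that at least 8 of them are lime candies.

167

In the worst case for collecting lime candies, every non-lime candy comes out first.
There are 17 + 9 + 36 + 62 + 19 + 16 = 159 non-lime candies altogether.
After those, each further candy must be lime, so 159 + 8 = 167 draws guarantee 8 lime candies.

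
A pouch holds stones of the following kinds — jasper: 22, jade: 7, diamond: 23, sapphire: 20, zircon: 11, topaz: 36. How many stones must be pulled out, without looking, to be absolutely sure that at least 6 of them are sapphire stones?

105

In the worst case for collecting sapphire stones, every non-sapphire stone comes out first.
There are 22 + 7 + 23 + 11 + 36 = 99 non-sapphire stones altogether.
After those, each further stone must be sapphire, so 99 + 6 = 105 draws guarantee 6 sapphire stones.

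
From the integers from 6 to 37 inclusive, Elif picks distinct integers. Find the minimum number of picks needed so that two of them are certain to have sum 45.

Two chosen integers sum to 45 exactly when both halves of some pair {x, 45−x} with 8 ≤ x ≤ 45−x ≤ 37 are chosen — 15 such pairs.
The remaining 2 elements (those with no distinct partner in range) can never complete a 45-sum, so the worst case takes all of them and one from each pair: 2 + 15 = 17.
By the pigeonhole principle, the 18th integer has to be the second member of some pair, so 17 + 1 = 18.

18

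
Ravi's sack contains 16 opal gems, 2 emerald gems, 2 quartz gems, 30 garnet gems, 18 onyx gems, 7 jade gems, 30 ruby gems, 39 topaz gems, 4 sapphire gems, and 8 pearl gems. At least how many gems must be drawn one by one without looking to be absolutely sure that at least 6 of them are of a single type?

44

An adversary could hand out at most 5 gems per type (emerald, quartz, sapphire run out sooner): 5 + 2 + 2 + 5 + 5 + 5 + 5 + 5 + 4 + 5 = 43 gems and still no type has 6.
One more gem lands in a type already at 5, so 44 draws are enough and 43 are not.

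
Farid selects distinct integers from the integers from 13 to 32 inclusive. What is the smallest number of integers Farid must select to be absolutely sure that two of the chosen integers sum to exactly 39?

Group the elements by complementary pair {x, 39−x}: {13,26}, {14,25}, {15,24}, …, giving 7 two-element pairs and 6 integers whose partner 39−x falls outside [13,32].
By pigeonhole, treating each of those 13 groups as a pigeonhole, one can pick one integer per group — 13 integers — with no two summing to 39.
The 14th integer lands in an occupied pair, forcing a sum of 39.

14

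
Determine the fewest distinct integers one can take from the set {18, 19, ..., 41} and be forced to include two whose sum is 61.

Group the elements by complementary pair {x, 61−x}: {20,41}, {21,40}, {22,39}, …, giving 11 two-element pairs and 2 integers whose partner 61−x falls outside [18,41].
Pigeonhole: treating each of those 13 groups as a pigeonhole, one can pick one integer per group — 13 integers — with no two summing to 61.
The 14th integer lands in an occupied pair, forcing a sum of 61.

14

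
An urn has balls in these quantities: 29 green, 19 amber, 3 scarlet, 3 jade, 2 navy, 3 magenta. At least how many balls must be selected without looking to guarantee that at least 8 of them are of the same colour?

26

Put each drawn ball into a box by colour. The largest draw with every box below 8 takes min(count, 7) from each colour; colours with fewer than 7 contribute all they have.
Σ min(cᵢ, 7) = 7 + 7 + 3 + 3 + 2 + 3 = 25.
Draw number 25 + 1 = 26 must push one box to 8.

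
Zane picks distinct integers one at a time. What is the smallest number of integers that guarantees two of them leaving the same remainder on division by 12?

The 12 residue classes mod 12 are the pigeonholes.
With 12 integers one could put 1 in each residue class and have no class reach 2.
The 13th integer pushes some class to 2, so 12·1 + 1 = 13.

13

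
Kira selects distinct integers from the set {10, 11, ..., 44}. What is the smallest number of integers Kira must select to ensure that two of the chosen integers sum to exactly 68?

Two chosen integers sum to 68 exactly when both halves of some pair {x, 68−x} with 24 ≤ x ≤ 68−x ≤ 44 are chosen — 10 such pairs.
The remaining 15 elements (those with no distinct partner in range) can never complete a 68-sum, so the worst case takes all of them and one from each pair: 15 + 10 = 25.
The 26th integer has to be the second member of some pair, so 25 + 1 = 26.

26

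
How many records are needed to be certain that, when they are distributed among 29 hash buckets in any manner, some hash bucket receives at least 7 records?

175

With 174 records one could put exactly 6 in each of the 29 hash buckets, and no hash bucket would reach 7.
Pigeonhole: one more record must land in a hash bucket that already has 6, giving it 7.
So 29 × 6 + 1 = 175 records are required.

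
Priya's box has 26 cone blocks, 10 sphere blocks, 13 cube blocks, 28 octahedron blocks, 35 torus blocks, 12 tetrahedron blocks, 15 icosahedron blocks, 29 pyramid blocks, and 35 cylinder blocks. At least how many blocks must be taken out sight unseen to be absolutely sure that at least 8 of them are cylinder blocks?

176

In the worst case for collecting cylinder blocks, every non-cylinder block comes out first.
There are 26 + 10 + 13 + 28 + 35 + 12 + 15 + 29 = 168 non-cylinder blocks altogether.
After those, each further block must be cylinder, so 168 + 8 = 176 draws guarantee 8 cylinder blocks.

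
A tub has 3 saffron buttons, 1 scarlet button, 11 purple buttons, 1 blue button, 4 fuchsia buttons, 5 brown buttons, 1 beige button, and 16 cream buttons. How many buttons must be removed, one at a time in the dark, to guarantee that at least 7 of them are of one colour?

28

An adversary could hand out at most 6 buttons per colour (6 colours run out sooner): 3 + 1 + 6 + 1 + 4 + 5 + 1 + 6 = 27 buttons and still no colour has 7.
By the pigeonhole principle, one more button lands in a colour already at 6, so 28 draws are enough and 27 are not.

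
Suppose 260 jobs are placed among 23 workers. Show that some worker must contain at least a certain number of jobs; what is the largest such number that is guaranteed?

By the pigeonhole principle, the 23 workers are the holes and the 260 jobs are the pigeons.
If every worker held at most 11 jobs, the total would be at most 23 × 11 = 253, which is less than 260.
So some worker holds at least ⌈260/23⌉ = 12 jobs.

12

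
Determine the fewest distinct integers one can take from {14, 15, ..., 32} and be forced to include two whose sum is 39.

Group the elements by complementary pair {x, 39−x}: {14,25}, {15,24}, {16,23}, …, giving 6 two-element pairs and 7 integers whose partner 39−x falls outside [14,32].
By pigeonhole, treating each of those 13 groups as a pigeonhole, one can pick one integer per group — 13 integers — with no two summing to 39.
The 14th integer lands in an occupied pair, forcing a sum of 39.

14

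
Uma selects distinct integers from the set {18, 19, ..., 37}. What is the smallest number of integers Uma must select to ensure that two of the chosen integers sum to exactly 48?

15

Two chosen integers sum to 48 exactly when both halves of some pair {x, 48−x} with 18 ≤ x ≤ 48−x ≤ 30 are chosen — 6 such pairs.
The remaining 8 elements (those with no distinct partner in range) can never complete a 48-sum, so the worst case takes all of them and one from each pair: 8 + 6 = 14.
The 15th integer has to be the second member of some pair, so 14 + 1 = 15.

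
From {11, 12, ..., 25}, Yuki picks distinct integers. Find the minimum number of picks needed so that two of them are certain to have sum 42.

12

A set avoiding the sum 42 can contain at most one of each pair {x, 42−x}, plus the 7 elements whose complement lies outside the range or equal to its own complement.
The integers 11, …, 21 (11 of them) are such a set: any two sum to at least 11+12 = 23 and at most 20+21 = 41 < 42.
By the pigeonhole principle, any 12th integer completes one of the 4 pairs, so 12 choices force a sum of 42.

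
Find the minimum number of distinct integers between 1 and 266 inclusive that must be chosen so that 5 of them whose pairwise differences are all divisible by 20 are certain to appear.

81

Integers whose pairwise differences are multiples of 20 are exactly those sharing a remainder mod 20. By the pigeonhole principle, the 20 residue classes mod 20 are the pigeonholes.
With 80 integers one could put 4 in each residue class and have no class reach 5.
The 81st integer pushes some class to 5, so 20·4 + 1 = 81.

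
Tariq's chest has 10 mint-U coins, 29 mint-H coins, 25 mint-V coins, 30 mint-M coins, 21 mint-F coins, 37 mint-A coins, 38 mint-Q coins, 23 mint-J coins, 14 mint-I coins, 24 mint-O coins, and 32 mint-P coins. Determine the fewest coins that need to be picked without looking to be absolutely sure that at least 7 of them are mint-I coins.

In the worst case for collecting mint-I coins, every non-mint-I coin comes out first.
There are 10 + 29 + 25 + 30 + 21 + 37 + 38 + 23 + 24 + 32 = 269 non-mint-I coins altogether.
After those, each further coin must be mint-I, so 269 + 7 = 276 draws guarantee 7 mint-I coins.

276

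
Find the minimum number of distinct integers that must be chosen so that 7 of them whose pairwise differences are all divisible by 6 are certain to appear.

37

Integers whose pairwise differences are multiples of 6 are exactly those sharing a remainder mod 6. By the pigeonhole principle, the 6 residue classes mod 6 are the pigeonholes.
With 36 integers one could put 6 in each residue class and have no class reach 7.
The 37th integer pushes some class to 7, so 6·6 + 1 = 37.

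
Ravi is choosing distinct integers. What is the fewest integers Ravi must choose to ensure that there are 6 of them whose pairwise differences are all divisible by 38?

Integers whose pairwise differences are multiples of 38 are exactly those sharing a remainder mod 38. Pigeonhole: the 38 residue classes mod 38 are the pigeonholes.
With 190 integers one could put 5 in each residue class and have no class reach 6.
The 191st integer pushes some class to 6, so 38·5 + 1 = 191.

191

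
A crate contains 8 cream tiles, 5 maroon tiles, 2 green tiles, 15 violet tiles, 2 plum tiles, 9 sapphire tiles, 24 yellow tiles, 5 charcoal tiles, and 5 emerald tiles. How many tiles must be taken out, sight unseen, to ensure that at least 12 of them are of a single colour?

The 9 colours are the holes; the tiles drawn are the pigeons.
To avoid 12 of any one colour, the worst case takes at most 11 of each colour, or every tile of a colour that has fewer than 11.
That gives 8 + 5 + 2 + 11 + 2 + 9 + 11 + 5 + 5 = 58 tiles with no colour reaching 12.
The next tile forces some colour to 12, so 58 + 1 = 59.

59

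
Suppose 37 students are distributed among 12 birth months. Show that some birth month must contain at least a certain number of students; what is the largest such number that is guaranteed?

By the pigeonhole principle, the 12 birth months are the holes and the 37 students are the pigeons.
If every birth month held at most 3 students, the total would be at most 12 × 3 = 36, which is less than 37.
So some birth month holds at least ⌈37/12⌉ = 4 students.

4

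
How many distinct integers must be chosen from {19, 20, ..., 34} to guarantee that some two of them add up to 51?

Two chosen integers sum to 51 exactly when both halves of some pair {x, 51−x} with 19 ≤ x ≤ 51−x ≤ 32 are chosen — 7 such pairs.
The remaining 2 elements (those with no distinct partner in range) can never complete a 51-sum, so the worst case takes all of them and one from each pair: 2 + 7 = 9.
The 10th integer has to be the second member of some pair, so 9 + 1 = 10.

10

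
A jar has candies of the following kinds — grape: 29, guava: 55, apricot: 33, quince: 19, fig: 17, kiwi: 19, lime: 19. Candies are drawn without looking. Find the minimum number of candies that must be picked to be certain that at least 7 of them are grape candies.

In the worst case for collecting grape candies, every non-grape candy comes out first.
There are 55 + 33 + 19 + 17 + 19 + 19 = 162 non-grape candies altogether.
After those, each further candy must be grape, so 162 + 7 = 169 draws guarantee 7 grape candies.

169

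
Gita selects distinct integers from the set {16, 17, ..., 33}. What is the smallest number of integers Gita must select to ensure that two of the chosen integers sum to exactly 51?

Group the elements by complementary pair {x, 51−x}: {18,33}, {19,32}, {20,31}, …, giving 8 two-element pairs and 2 integers whose partner 51−x falls outside [16,33].
Pigeonhole: treating each of those 10 groups as a pigeonhole, one can pick one integer per group — 10 integers — with no two summing to 51.
The 11th integer lands in an occupied pair, forcing a sum of 51.

11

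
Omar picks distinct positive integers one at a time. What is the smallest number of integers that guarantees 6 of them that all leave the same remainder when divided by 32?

161

Pigeonhole: the 32 residue classes mod 32 are the pigeonholes.
With 160 integers one could put 5 in each residue class and have no class reach 6.
The 161st integer pushes some class to 6, so 32·5 + 1 = 161.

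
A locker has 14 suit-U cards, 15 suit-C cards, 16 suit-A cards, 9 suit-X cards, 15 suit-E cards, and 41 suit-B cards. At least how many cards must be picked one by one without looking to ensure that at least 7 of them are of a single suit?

By the pigeonhole principle, put each drawn card into a box by suit. The largest draw with every box below 7 takes min(count, 6) from each suit.
Σ min(cᵢ, 6) = 6 + 6 + 6 + 6 + 6 + 6 = 36.
Draw number 36 + 1 = 37 must push one box to 7.

37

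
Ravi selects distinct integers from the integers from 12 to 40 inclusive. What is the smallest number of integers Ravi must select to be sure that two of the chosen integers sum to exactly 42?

21

Two chosen integers sum to 42 exactly when both halves of some pair {x, 42−x} with 12 ≤ x ≤ 42−x ≤ 30 are chosen — 9 such pairs.
The remaining 11 elements (those with no distinct partner in range) can never complete a 42-sum, so the worst case takes all of them and one from each pair: 11 + 9 = 20.
The 21st integer has to be the second member of some pair, so 20 + 1 = 21.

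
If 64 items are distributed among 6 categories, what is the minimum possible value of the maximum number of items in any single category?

By pigeonhole, the 6 categories are the holes and the 64 items are the pigeons.
If every category held at most 10 items, the total would be at most 6 × 10 = 60, which is less than 64.
So some category holds at least ⌈64/6⌉ = 11 items.

11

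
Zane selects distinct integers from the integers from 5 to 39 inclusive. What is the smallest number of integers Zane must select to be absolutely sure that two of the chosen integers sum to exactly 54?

24

Two chosen integers sum to 54 exactly when both halves of some pair {x, 54−x} with 15 ≤ x ≤ 54−x ≤ 39 are chosen — 12 such pairs.
The remaining 11 elements (those with no distinct partner in range) can never complete a 54-sum, so the worst case takes all of them and one from each pair: 11 + 12 = 23.
By pigeonhole, the 24th integer has to be the second member of some pair, so 23 + 1 = 24.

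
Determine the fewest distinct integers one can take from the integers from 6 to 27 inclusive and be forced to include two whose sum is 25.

A set avoiding the sum 25 can contain at most one of each pair {x, 25−x}, plus the 8 elements whose complement lies outside the range.
The integers 13, …, 27 (15 of them) are such a set: any two sum to at least 13+14 = 27 > 25.
Any 16th integer completes one of the 7 pairs, so 16 choices force a sum of 25.

16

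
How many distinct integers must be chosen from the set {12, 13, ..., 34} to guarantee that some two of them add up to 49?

Two chosen integers sum to 49 exactly when both halves of some pair {x, 49−x} with 15 ≤ x ≤ 49−x ≤ 34 are chosen — 10 such pairs.
The remaining 3 elements (those with no distinct partner in range) can never complete a 49-sum, so the worst case takes all of them and one from each pair: 3 + 10 = 13.
By pigeonhole, the 14th integer has to be the second member of some pair, so 13 + 1 = 14.

14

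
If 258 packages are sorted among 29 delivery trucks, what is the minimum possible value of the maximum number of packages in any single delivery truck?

9

The 29 delivery trucks are the holes and the 258 packages are the pigeons.
If every delivery truck held at most 8 packages, the total would be at most 29 × 8 = 232, which is less than 258.
So some delivery truck holds at least ⌈258/29⌉ = 9 packages.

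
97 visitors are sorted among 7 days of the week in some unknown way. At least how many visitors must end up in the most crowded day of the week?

The 7 days of the week are the holes and the 97 visitors are the pigeons.
If every day of the week held at most 13 visitors, the total would be at most 7 × 13 = 91, which is less than 97.
So some day of the week holds at least ⌈97/7⌉ = 14 visitors.

14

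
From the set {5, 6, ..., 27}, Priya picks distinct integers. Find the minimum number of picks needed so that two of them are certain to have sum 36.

15

Two chosen integers sum to 36 exactly when both halves of some pair {x, 36−x} with 9 ≤ x ≤ 36−x ≤ 27 are chosen — 9 such pairs.
The remaining 5 elements (those with no distinct partner in range) can never complete a 36-sum, so the worst case takes all of them and one from each pair: 5 + 9 = 14.
By pigeonhole, the 15th integer has to be the second member of some pair, so 14 + 1 = 15.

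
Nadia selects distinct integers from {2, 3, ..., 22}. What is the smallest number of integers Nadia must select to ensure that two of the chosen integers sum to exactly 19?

14

Two chosen integers sum to 19 exactly when both halves of some pair {x, 19−x} with 2 ≤ x ≤ 19−x ≤ 17 are chosen — 8 such pairs.
The remaining 5 elements (those with no distinct partner in range) can never complete a 19-sum, so the worst case takes all of them and one from each pair: 5 + 8 = 13.
The 14th integer has to be the second member of some pair, so 13 + 1 = 14.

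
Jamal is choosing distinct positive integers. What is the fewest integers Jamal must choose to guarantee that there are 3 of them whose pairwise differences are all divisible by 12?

Integers whose pairwise differences are multiples of 12 are exactly those sharing a remainder mod 12. By the pigeonhole principle, the 12 residue classes mod 12 are the pigeonholes.
With 24 integers one could put 2 in each residue class and have no class reach 3.
The 25th integer pushes some class to 3, so 12·2 + 1 = 25.

25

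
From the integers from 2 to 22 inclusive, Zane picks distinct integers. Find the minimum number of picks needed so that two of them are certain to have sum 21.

13

Group the elements by complementary pair {x, 21−x}: {2,19}, {3,18}, {4,17}, …, giving 9 two-element pairs and 3 integers whose partner 21−x falls outside [2,22].
By the pigeonhole principle, treating each of those 12 groups as a pigeonhole, one can pick one integer per group — 12 integers — with no two summing to 21.
The 13th integer lands in an occupied pair, forcing a sum of 21.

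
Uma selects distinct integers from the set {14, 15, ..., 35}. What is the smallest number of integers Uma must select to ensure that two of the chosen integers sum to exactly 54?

15

Two chosen integers sum to 54 exactly when both halves of some pair {x, 54−x} with 19 ≤ x ≤ 54−x ≤ 35 are chosen — 8 such pairs.
The remaining 6 elements (those with no distinct partner in range) can never complete a 54-sum, so the worst case takes all of them and one from each pair: 6 + 8 = 14.
By the pigeonhole principle, the 15th integer has to be the second member of some pair, so 14 + 1 = 15.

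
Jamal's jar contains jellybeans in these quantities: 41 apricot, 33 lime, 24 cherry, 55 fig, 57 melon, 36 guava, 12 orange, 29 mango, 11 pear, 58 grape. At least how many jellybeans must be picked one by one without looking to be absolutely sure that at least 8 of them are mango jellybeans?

In the worst case for collecting mango jellybeans, every non-mango jellybean comes out first.
There are 41 + 33 + 24 + 55 + 57 + 36 + 12 + 11 + 58 = 327 non-mango jellybeans altogether.
After those, each further jellybean must be mango, so 327 + 8 = 335 draws guarantee 8 mango jellybeans.

335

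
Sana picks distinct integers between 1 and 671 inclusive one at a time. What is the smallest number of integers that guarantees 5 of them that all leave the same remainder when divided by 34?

By pigeonhole, the 34 residue classes mod 34 are the pigeonholes.
With 136 integers one could put 4 in each residue class and have no class reach 5.
The 137th integer pushes some class to 5, so 34·4 + 1 = 137.

137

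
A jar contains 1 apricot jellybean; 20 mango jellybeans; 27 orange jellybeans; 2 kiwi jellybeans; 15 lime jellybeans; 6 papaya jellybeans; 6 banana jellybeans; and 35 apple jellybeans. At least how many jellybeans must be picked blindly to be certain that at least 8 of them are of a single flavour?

44

Pigeonhole: the 8 flavours are the holes; the jellybeans drawn are the pigeons.
To avoid 8 of any one flavour, the worst case takes at most 7 of each flavour, or every jellybean of a flavour that has fewer than 7.
That gives 1 + 7 + 7 + 2 + 7 + 6 + 6 + 7 = 43 jellybeans with no flavour reaching 8.
The next jellybean forces some flavour to 8, so 43 + 1 = 44.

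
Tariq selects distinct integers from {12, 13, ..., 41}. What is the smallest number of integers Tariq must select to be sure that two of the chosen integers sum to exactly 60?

Two chosen integers sum to 60 exactly when both halves of some pair {x, 60−x} with 19 ≤ x ≤ 60−x ≤ 41 are chosen — 11 such pairs.
The remaining 8 elements (those with no distinct partner in range) can never complete a 60-sum, so the worst case takes all of them and one from each pair: 8 + 11 = 19.
The 20th integer has to be the second member of some pair, so 19 + 1 = 20.

20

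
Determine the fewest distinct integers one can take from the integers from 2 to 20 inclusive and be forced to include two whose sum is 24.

12

Group the elements by complementary pair {x, 24−x}: {4,20}, {5,19}, {6,18}, …, giving 8 two-element pairs, the single value 12 (it cannot pair with itself since the integers are distinct), and 2 integers whose partner 24−x falls outside [2,20].
Treating each of those 11 groups as a pigeonhole, one can pick one integer per group — 11 integers — with no two summing to 24.
The 12th integer lands in an occupied pair, forcing a sum of 24.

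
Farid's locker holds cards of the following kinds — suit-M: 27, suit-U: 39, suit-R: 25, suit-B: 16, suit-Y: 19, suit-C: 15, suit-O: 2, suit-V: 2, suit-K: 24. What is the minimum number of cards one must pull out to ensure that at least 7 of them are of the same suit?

47

The 9 suits are the holes; the cards drawn are the pigeons.
To avoid 7 of any one suit, the worst case takes at most 6 of each suit, or every card of a suit that has fewer than 6.
That gives 6 + 6 + 6 + 6 + 6 + 6 + 2 + 2 + 6 = 46 cards with no suit reaching 7.
The next card forces some suit to 7, so 46 + 1 = 47.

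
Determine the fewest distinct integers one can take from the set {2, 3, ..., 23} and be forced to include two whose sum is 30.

15

Group the elements by complementary pair {x, 30−x}: {7,23}, {8,22}, {9,21}, …, giving 8 two-element pairs, the single value 15 (it cannot pair with itself since the integers are distinct), and 5 integers whose partner 30−x falls outside [2,23].
Treating each of those 14 groups as a pigeonhole, one can pick one integer per group — 14 integers — with no two summing to 30.
The 15th integer lands in an occupied pair, forcing a sum of 30.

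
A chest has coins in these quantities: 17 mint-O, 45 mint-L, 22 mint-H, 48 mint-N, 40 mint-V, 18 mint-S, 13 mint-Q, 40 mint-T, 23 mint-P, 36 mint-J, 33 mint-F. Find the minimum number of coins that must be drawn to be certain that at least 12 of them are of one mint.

122

An adversary could hand out at most 11 coins per mint: 11 + 11 + 11 + 11 + 11 + 11 + 11 + 11 + 11 + 11 + 11 = 121 coins and still no mint has 12.
By pigeonhole, one more coin lands in a mint already at 11, so 122 draws are enough and 121 are not.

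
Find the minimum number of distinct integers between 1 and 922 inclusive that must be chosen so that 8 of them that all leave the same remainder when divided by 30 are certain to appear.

By pigeonhole, the 30 residue classes mod 30 are the pigeonholes.
With 210 integers one could put 7 in each residue class and have no class reach 8.
The 211th integer pushes some class to 8, so 30·7 + 1 = 211.

211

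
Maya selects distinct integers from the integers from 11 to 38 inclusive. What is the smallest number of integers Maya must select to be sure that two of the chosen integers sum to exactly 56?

Group the elements by complementary pair {x, 56−x}: {18,38}, {19,37}, {20,36}, …, giving 10 two-element pairs, the single value 28 (it cannot pair with itself since the integers are distinct), and 7 integers whose partner 56−x falls outside [11,38].
By the pigeonhole principle, treating each of those 18 groups as a pigeonhole, one can pick one integer per group — 18 integers — with no two summing to 56.
The 19th integer lands in an occupied pair, forcing a sum of 56.

19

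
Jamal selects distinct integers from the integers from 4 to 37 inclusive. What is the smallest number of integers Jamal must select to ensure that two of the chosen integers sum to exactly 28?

A set avoiding the sum 28 can contain at most one of each pair {x, 28−x}, plus the 14 elements whose complement lies outside the range or equal to its own complement.
The integers 14, …, 37 (24 of them) are such a set: any two sum to at least 14+15 = 29 > 28.
By pigeonhole, any 25th integer completes one of the 10 pairs, so 25 choices force a sum of 28.

25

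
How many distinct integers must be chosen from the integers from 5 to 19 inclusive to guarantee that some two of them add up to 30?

12

Two chosen integers sum to 30 exactly when both halves of some pair {x, 30−x} with 11 ≤ x ≤ 30−x ≤ 19 are chosen — 4 such pairs.
The remaining 7 elements (those with no distinct partner in range) can never complete a 30-sum, so the worst case takes all of them and one from each pair: 7 + 4 = 11.
By the pigeonhole principle, the 12th integer has to be the second member of some pair, so 11 + 1 = 12.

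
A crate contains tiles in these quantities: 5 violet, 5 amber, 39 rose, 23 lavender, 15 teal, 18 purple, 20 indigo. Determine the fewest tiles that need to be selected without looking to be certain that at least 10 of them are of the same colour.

56

An adversary could hand out at most 9 tiles per colour (violet, amber run out sooner): 5 + 5 + 9 + 9 + 9 + 9 + 9 = 55 tiles and still no colour has 10.
One more tile lands in a colour already at 9, so 56 draws are enough and 55 are not.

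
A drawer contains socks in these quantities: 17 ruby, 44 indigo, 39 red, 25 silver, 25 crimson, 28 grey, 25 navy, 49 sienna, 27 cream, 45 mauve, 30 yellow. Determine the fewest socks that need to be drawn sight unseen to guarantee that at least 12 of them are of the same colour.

122

By the pigeonhole principle, put each drawn sock into a box by colour. The largest draw with every box below 12 takes min(count, 11) from each colour.
Σ min(cᵢ, 11) = 11 + 11 + 11 + 11 + 11 + 11 + 11 + 11 + 11 + 11 + 11 = 121.
Draw number 121 + 1 = 122 must push one box to 12.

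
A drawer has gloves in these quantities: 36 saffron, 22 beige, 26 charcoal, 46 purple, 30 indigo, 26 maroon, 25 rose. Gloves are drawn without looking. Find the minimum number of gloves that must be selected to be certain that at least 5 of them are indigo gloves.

186

In the worst case for collecting indigo gloves, every non-indigo glove comes out first.
There are 36 + 22 + 26 + 46 + 26 + 25 = 181 non-indigo gloves altogether.
After those, each further glove must be indigo, so 181 + 5 = 186 draws guarantee 5 indigo gloves.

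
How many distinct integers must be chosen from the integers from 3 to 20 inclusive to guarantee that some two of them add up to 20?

12

A set avoiding the sum 20 can contain at most one of each pair {x, 20−x}, plus the 4 elements whose complement lies outside the range or equal to its own complement.
The integers 10, …, 20 (11 of them) are such a set: any two sum to at least 10+11 = 21 > 20.
Any 12th integer completes one of the 7 pairs, so 12 choices force a sum of 20.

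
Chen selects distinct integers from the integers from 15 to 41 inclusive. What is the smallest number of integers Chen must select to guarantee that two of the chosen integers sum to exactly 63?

18

A set avoiding the sum 63 can contain at most one of each pair {x, 63−x}, plus the 7 elements whose complement lies outside the range.
The integers 15, …, 31 (17 of them) are such a set: any two sum to at least 15+16 = 31 and at most 30+31 = 61 < 63.
By pigeonhole, any 18th integer completes one of the 10 pairs, so 18 choices force a sum of 63.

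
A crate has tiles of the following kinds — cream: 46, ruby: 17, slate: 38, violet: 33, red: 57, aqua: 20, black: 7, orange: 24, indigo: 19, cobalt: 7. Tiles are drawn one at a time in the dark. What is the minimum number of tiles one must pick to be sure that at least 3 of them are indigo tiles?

252

In the worst case for collecting indigo tiles, every non-indigo tile comes out first.
There are 46 + 17 + 38 + 33 + 57 + 20 + 7 + 24 + 7 = 249 non-indigo tiles altogether.
After those, each further tile must be indigo, so 249 + 3 = 252 draws guarantee 3 indigo tiles.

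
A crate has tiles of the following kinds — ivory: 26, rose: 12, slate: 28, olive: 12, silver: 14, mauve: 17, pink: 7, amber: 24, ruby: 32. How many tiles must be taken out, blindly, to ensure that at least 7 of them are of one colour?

55

An adversary could hand out at most 6 tiles per colour: 6 + 6 + 6 + 6 + 6 + 6 + 6 + 6 + 6 = 54 tiles and still no colour has 7.
By the pigeonhole principle, one more tile lands in a colour already at 6, so 55 draws are enough and 54 are not.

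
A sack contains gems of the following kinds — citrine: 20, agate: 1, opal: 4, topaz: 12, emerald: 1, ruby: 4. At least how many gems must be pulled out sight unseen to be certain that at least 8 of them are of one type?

25

Pigeonhole: put each drawn gem into a box by type. The largest draw with every box below 8 takes min(count, 7) from each type; types with fewer than 7 contribute all they have.
Σ min(cᵢ, 7) = 7 + 1 + 4 + 7 + 1 + 4 = 24.
Draw number 24 + 1 = 25 must push one box to 8.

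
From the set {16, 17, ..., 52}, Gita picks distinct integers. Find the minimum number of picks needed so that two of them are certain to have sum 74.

Two chosen integers sum to 74 exactly when both halves of some pair {x, 74−x} with 22 ≤ x ≤ 74−x ≤ 52 are chosen — 15 such pairs.
The remaining 7 elements (those with no distinct partner in range) can never complete a 74-sum, so the worst case takes all of them and one from each pair: 7 + 15 = 22.
The 23rd integer has to be the second member of some pair, so 22 + 1 = 23.

23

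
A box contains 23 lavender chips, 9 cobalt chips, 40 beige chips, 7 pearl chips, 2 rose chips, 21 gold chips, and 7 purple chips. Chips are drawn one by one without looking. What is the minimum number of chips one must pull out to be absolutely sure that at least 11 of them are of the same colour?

56

Put each drawn chip into a box by colour. The largest draw with every box below 11 takes min(count, 10) from each colour; colours with fewer than 10 contribute all they have.
Σ min(cᵢ, 10) = 10 + 9 + 10 + 7 + 2 + 10 + 7 = 55.
Draw number 55 + 1 = 56 must push one box to 11.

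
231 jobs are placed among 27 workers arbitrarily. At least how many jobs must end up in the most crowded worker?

By pigeonhole, the 27 workers are the holes and the 231 jobs are the pigeons.
If every worker held at most 8 jobs, the total would be at most 27 × 8 = 216, which is less than 231.
So some worker holds at least ⌈231/27⌉ = 9 jobs.

9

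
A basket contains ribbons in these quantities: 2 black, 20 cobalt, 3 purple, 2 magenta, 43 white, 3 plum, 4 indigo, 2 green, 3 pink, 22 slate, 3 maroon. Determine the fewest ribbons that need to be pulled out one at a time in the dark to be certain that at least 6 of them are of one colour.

The 11 colours are the holes; the ribbons drawn are the pigeons.
To avoid 6 of any one colour, the worst case takes at most 5 of each colour, or every ribbon of a colour that has fewer than 5.
That gives 2 + 5 + 3 + 2 + 5 + 3 + 4 + 2 + 3 + 5 + 3 = 37 ribbons with no colour reaching 6.
The next ribbon forces some colour to 6, so 37 + 1 = 38.

38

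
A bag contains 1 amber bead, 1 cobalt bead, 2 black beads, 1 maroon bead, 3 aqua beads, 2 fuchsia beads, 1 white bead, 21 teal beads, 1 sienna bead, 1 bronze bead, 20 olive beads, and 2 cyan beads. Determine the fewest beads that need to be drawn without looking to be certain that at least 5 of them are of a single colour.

An adversary could hand out at most 4 beads per colour (10 colours run out sooner): 1 + 1 + 2 + 1 + 3 + 2 + 1 + 4 + 1 + 1 + 4 + 2 = 23 beads and still no colour has 5.
One more bead lands in a colour already at 4, so 24 draws are enough and 23 are not.

24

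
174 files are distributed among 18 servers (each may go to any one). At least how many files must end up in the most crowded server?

10

The 18 servers are the holes and the 174 files are the pigeons.
If every server held at most 9 files, the total would be at most 18 × 9 = 162, which is less than 174.
So some server holds at least ⌈174/18⌉ = 10 files.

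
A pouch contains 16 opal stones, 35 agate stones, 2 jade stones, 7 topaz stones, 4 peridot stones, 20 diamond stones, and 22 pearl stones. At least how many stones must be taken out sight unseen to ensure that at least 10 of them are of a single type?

An adversary could hand out at most 9 stones per type (jade, topaz, peridot run out sooner): 9 + 9 + 2 + 7 + 4 + 9 + 9 = 49 stones and still no type has 10.
One more stone lands in a type already at 9, so 50 draws are enough and 49 are not.

50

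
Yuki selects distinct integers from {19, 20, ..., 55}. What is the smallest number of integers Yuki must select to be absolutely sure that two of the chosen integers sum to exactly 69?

22

Group the elements by complementary pair {x, 69−x}: {19,50}, {20,49}, {21,48}, …, giving 16 two-element pairs and 5 integers whose partner 69−x falls outside [19,55].
Treating each of those 21 groups as a pigeonhole, one can pick one integer per group — 21 integers — with no two summing to 69.
The 22nd integer lands in an occupied pair, forcing a sum of 69.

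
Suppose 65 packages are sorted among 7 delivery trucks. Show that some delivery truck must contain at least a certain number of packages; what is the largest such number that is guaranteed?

The 7 delivery trucks are the holes and the 65 packages are the pigeons.
If every delivery truck held at most 9 packages, the total would be at most 7 × 9 = 63, which is less than 65.
So some delivery truck holds at least ⌈65/7⌉ = 10 packages.

10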